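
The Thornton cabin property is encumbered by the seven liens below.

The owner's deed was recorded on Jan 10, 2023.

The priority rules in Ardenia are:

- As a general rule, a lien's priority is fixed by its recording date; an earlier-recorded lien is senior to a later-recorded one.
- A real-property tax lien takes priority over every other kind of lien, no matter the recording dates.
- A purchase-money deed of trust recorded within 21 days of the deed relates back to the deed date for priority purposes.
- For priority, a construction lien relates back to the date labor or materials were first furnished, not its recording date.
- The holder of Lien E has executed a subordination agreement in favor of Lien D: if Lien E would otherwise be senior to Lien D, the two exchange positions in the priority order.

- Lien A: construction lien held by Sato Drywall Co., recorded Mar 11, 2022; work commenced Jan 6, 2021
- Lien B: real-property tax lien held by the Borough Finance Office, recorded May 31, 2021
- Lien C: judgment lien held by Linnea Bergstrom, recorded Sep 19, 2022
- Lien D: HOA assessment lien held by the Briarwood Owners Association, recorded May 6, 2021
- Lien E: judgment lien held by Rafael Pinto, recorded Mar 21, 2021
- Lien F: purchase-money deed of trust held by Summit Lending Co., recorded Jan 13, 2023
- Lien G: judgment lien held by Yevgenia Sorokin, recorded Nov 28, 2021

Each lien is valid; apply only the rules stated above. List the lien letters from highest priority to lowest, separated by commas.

B, A, D, E, G, C, F

Effective dates after the stated exceptions: A is treated as recorded Jan 6, 2021, the work-commencement date; F was recorded within the 21-day window, so its effective date is the deed date Jan 10, 2023.
As a real-property tax lien, B is senior to every other lien.
The other liens, earliest effective date first: A (Jan 6, 2021), E (Mar 21, 2021), D (May 6, 2021), G (Nov 28, 2021), C (Sep 19, 2022), F (Jan 10, 2023).
Because E would otherwise rank above D, the subordination swaps them.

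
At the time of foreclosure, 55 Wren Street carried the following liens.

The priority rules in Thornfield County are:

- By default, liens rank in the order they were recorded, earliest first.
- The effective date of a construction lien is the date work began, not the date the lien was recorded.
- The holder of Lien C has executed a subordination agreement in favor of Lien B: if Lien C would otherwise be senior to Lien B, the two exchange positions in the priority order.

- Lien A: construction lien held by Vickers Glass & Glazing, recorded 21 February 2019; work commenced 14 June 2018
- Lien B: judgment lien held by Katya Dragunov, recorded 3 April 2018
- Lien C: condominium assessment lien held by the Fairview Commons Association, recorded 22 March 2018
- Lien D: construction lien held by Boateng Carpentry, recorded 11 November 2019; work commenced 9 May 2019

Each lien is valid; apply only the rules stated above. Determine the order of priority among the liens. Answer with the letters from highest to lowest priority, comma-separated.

First, effective dates: A relates back to 14 June 2018 (work commenced); D's effective date is 9 May 2019, when work began.
Ordering by effective date: C (22 March 2018), B (3 April 2018), A (14 June 2018), D (9 May 2019).
C is senior to B before the subordination, so the two trade places.

B, C, A, D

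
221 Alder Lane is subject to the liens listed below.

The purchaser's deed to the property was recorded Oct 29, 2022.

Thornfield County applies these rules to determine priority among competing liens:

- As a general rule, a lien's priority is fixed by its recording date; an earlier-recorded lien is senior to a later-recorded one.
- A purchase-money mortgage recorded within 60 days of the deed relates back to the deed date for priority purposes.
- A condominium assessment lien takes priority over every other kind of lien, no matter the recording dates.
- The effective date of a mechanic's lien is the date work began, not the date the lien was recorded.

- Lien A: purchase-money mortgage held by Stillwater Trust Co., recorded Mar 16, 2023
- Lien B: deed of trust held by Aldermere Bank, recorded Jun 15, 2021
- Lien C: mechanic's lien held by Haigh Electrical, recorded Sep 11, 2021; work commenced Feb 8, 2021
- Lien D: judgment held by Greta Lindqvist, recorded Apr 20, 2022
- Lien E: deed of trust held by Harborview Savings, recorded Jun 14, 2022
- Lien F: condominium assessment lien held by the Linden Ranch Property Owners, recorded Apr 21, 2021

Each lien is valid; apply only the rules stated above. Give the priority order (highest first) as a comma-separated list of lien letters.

F, C, B, D, E, A

Effective dates after the stated exceptions: A missed the 60-day window (138 days after the deed), so its recording date stands; C's effective date is Feb 8, 2021, when work began.
F is a condominium assessment lien and takes priority over every other lien.
Ordering the rest by effective date: C (Feb 8, 2021), B (Jun 15, 2021), D (Apr 20, 2022), E (Jun 14, 2022), A (Mar 16, 2023).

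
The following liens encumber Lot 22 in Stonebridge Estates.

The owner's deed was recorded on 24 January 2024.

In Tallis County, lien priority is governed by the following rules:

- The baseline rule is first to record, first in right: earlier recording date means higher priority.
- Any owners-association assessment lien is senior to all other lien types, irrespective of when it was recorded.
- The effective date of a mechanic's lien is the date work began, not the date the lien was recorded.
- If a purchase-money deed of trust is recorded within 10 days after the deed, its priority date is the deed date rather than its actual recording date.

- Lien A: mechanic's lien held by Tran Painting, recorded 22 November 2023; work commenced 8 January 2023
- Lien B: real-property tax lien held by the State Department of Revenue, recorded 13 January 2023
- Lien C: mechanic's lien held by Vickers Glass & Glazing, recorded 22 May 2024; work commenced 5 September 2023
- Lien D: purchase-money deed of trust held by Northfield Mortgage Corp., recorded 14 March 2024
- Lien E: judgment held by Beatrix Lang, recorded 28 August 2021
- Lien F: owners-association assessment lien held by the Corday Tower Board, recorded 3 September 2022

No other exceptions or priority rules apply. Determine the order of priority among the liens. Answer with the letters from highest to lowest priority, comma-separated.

Effective dates: A is treated as recorded 8 January 2023, the work-commencement date; C relates back to 5 September 2023 (work commenced); D missed the 10-day window (50 days after the deed), so its recording date stands.
F is an owners-association assessment lien and takes priority over every other lien.
Ordering the rest by effective date: E (28 August 2021), A (8 January 2023), B (13 January 2023), C (5 September 2023), D (14 March 2024).

F, E, A, B, C, D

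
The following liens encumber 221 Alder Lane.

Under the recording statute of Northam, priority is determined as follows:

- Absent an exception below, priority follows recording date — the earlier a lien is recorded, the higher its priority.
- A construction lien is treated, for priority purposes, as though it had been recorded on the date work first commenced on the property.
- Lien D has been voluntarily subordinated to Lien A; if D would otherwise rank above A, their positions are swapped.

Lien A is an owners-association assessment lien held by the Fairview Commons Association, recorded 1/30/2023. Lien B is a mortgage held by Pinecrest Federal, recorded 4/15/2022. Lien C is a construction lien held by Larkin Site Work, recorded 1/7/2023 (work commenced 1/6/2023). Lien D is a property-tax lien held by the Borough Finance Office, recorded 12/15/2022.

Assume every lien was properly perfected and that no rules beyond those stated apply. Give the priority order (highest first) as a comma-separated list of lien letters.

Effective dates after the stated exceptions: C's effective date is 1/6/2023, when work began.
Ordering by effective date: B (4/15/2022), D (12/15/2022), C (1/6/2023), A (1/30/2023).
Because D would otherwise rank above A, the subordination swaps them.

B, A, C, D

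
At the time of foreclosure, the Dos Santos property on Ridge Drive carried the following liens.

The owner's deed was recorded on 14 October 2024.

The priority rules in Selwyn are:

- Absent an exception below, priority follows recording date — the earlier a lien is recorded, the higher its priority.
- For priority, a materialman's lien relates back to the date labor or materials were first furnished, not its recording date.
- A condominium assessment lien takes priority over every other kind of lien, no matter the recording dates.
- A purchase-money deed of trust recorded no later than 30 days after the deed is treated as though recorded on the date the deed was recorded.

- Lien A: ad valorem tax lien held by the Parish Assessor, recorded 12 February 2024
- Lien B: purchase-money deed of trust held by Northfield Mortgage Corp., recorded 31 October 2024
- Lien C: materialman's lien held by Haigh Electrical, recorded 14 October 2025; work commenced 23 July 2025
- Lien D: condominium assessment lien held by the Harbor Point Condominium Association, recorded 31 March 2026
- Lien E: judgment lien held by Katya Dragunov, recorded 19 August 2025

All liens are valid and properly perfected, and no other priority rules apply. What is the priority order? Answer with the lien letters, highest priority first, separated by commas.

D, A, B, C, E

Effective dates after the stated exceptions: B relates back to the deed date 14 October 2024; C's effective date is 23 July 2025, when work began.
D, as a condominium assessment lien, has superpriority and ranks first.
The other liens, earliest effective date first: A (12 February 2024), B (14 October 2024), C (23 July 2025), E (19 August 2025).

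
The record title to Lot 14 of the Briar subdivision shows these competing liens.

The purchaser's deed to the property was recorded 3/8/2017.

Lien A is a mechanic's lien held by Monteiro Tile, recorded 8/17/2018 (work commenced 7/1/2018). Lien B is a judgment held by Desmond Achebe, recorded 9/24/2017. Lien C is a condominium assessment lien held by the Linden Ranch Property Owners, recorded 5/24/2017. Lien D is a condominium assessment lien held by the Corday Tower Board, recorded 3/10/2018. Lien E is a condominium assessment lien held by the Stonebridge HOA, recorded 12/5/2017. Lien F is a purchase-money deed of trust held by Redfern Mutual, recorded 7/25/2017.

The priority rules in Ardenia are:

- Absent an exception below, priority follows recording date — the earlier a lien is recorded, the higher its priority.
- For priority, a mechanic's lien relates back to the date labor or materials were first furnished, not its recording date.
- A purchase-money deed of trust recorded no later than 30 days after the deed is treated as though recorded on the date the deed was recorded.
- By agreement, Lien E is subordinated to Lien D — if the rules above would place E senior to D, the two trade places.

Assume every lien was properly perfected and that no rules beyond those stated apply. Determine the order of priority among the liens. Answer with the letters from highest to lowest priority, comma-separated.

First, effective dates: A relates back to 7/1/2018 (work commenced); F missed the 30-day window (139 days after the deed), so its recording date stands.
Sorted by effective date: C (5/24/2017), F (7/25/2017), B (9/24/2017), E (12/5/2017), D (3/10/2018), A (7/1/2018).
The subordination applies — E was senior to D — so E and D swap.

C, F, B, D, E, A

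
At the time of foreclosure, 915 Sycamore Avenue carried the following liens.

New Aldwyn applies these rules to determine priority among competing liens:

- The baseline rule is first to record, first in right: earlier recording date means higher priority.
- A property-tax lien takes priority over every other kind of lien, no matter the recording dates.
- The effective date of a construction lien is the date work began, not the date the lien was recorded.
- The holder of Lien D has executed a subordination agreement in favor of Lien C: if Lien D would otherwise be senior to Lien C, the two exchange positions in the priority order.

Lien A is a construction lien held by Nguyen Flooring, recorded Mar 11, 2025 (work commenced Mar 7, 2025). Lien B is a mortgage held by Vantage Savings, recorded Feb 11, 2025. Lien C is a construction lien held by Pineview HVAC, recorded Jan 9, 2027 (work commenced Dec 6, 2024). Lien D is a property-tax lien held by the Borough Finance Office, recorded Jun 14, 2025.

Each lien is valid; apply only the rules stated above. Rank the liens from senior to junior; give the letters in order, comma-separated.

First, effective dates: A relates back to Mar 7, 2025 (work commenced); C relates back to Dec 6, 2024 (work commenced).
D is a property-tax lien, so it outranks all other liens regardless of date.
Remaining liens by effective date: C (Dec 6, 2024), B (Feb 11, 2025), A (Mar 7, 2025).
D is senior to C before the subordination, so the two trade places.

C, D, B, A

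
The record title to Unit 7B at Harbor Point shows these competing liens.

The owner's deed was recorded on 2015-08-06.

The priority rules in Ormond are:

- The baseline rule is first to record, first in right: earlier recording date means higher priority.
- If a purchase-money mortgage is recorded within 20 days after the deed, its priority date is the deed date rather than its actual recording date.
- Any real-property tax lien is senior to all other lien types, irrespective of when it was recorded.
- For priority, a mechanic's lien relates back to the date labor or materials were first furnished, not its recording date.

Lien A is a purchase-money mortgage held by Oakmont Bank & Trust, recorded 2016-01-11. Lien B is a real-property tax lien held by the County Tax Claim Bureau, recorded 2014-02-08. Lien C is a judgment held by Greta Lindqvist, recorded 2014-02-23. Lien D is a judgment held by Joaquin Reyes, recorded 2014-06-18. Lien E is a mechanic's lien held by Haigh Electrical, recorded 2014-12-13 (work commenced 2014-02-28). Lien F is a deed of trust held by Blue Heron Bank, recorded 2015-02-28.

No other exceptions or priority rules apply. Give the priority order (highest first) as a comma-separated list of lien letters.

Effective dates after the stated exceptions: A was recorded 158 days after the deed, outside the 20-day window, so it keeps its recording date; E is treated as recorded 2014-02-28, the work-commencement date.
B is a real-property tax lien, so it outranks all other liens regardless of date.
Remaining liens by effective date: C (2014-02-23), E (2014-02-28), D (2014-06-18), F (2015-02-28), A (2016-01-11).

B, C, E, D, F, A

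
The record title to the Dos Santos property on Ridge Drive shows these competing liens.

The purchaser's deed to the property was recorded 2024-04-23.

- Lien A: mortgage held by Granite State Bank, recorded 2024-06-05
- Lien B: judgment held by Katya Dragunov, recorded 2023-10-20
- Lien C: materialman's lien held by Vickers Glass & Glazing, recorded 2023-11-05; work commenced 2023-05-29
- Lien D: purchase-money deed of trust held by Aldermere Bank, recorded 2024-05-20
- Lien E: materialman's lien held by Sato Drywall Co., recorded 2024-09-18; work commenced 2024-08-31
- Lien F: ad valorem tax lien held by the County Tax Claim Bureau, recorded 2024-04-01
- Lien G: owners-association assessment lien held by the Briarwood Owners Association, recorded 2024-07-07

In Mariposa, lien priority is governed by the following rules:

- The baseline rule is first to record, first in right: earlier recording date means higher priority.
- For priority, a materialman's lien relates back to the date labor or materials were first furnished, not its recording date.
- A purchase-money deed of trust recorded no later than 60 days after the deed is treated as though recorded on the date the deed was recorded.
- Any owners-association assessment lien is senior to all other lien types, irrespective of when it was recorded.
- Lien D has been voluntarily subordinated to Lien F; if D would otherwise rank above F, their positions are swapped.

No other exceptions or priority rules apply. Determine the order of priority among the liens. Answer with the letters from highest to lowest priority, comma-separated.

G, C, B, F, D, A, E

Adjusting effective dates: C relates back to 2023-05-29 (work commenced); D was recorded within the 60-day window, so its effective date is the deed date 2024-04-23; E relates back to 2024-08-31 (work commenced).
As an owners-association assessment lien, G is senior to every other lien.
Ordering the rest by effective date: C (2023-05-29), B (2023-10-20), F (2024-04-01), D (2024-04-23), A (2024-06-05), E (2024-08-31).
Since D is not senior to F, the subordination leaves the order unchanged.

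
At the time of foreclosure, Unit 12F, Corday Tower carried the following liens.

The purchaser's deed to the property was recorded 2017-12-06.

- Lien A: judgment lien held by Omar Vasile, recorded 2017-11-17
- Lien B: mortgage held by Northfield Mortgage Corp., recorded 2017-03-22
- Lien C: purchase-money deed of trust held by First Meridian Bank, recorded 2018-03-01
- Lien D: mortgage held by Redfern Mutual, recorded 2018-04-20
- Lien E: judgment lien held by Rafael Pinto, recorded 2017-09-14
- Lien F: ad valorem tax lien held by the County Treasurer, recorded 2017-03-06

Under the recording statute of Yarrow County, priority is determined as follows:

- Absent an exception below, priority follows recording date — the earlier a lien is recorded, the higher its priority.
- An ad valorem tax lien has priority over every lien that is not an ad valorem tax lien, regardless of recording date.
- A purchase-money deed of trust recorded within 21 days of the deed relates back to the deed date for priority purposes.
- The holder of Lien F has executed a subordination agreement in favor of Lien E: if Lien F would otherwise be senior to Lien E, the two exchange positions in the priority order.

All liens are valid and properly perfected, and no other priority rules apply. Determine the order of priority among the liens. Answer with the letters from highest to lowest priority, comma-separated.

Effective dates: C missed the 21-day window (85 days after the deed), so its recording date stands.
F is an ad valorem tax lien and takes priority over every other lien.
Among the remaining liens, by effective date: B (2017-03-22), E (2017-09-14), A (2017-11-17), C (2018-03-01), D (2018-04-20).
F is senior to E before the subordination, so the two trade places.

E, B, F, A, C, D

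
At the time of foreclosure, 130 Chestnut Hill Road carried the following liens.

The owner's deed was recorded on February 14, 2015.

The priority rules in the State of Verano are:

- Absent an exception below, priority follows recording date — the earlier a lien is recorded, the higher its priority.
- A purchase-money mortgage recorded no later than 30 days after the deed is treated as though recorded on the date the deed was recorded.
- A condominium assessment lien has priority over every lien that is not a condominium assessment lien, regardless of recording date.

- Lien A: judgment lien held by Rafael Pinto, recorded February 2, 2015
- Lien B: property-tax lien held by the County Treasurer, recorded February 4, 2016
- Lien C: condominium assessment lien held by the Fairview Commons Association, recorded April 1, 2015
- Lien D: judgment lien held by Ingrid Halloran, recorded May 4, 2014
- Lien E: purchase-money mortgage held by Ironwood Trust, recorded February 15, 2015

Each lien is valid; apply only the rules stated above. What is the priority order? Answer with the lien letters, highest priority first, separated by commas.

Effective dates: E was recorded within the 30-day window, so its effective date is the deed date February 14, 2015.
C, as a condominium assessment lien, has superpriority and ranks first.
Ordering the rest by effective date: D (May 4, 2014), A (February 2, 2015), E (February 14, 2015), B (February 4, 2016).

C, D, A, E, B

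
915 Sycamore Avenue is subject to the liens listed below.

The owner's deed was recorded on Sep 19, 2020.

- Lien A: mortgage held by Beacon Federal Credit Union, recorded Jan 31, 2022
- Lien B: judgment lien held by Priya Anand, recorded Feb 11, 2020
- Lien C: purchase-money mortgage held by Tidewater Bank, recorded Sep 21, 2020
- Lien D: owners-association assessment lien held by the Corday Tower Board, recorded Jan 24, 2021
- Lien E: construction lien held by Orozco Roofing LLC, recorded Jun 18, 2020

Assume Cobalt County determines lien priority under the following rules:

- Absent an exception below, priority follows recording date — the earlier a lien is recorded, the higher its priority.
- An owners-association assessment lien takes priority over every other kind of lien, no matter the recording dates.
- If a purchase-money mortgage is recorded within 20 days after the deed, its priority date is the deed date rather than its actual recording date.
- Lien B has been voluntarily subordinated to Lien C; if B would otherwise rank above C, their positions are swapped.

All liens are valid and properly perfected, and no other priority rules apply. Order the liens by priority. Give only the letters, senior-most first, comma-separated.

Effective dates after the stated exceptions: C relates back to the deed date Sep 19, 2020.
D, as an owners-association assessment lien, has superpriority and ranks first.
The other liens, earliest effective date first: B (Feb 11, 2020), E (Jun 18, 2020), C (Sep 19, 2020), A (Jan 31, 2022).
The subordination applies — B was senior to C — so B and C swap.

D, C, E, B, A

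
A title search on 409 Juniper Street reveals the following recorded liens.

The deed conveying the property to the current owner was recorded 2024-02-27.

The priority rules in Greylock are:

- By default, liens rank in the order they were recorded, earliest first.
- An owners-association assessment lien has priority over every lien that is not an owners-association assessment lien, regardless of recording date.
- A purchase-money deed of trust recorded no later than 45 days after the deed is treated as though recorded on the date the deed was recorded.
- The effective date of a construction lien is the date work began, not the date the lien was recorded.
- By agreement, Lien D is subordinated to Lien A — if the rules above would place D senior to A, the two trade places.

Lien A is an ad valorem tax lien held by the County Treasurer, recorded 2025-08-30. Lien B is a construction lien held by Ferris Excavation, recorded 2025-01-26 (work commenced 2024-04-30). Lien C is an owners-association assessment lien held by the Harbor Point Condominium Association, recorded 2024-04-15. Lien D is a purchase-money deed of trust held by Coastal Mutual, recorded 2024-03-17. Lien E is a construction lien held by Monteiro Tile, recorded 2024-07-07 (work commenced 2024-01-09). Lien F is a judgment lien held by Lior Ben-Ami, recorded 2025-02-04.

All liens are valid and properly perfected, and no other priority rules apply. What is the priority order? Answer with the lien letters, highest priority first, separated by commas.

Effective dates: B relates back to 2024-04-30 (work commenced); D's effective date is the deed date, 2024-02-27; E is treated as recorded 2024-01-09, the work-commencement date.
As an owners-association assessment lien, C is senior to every other lien.
The other liens, earliest effective date first: E (2024-01-09), D (2024-02-27), B (2024-04-30), F (2025-02-04), A (2025-08-30).
The subordination applies — D was senior to A — so D and A swap.

C, E, A, B, F, D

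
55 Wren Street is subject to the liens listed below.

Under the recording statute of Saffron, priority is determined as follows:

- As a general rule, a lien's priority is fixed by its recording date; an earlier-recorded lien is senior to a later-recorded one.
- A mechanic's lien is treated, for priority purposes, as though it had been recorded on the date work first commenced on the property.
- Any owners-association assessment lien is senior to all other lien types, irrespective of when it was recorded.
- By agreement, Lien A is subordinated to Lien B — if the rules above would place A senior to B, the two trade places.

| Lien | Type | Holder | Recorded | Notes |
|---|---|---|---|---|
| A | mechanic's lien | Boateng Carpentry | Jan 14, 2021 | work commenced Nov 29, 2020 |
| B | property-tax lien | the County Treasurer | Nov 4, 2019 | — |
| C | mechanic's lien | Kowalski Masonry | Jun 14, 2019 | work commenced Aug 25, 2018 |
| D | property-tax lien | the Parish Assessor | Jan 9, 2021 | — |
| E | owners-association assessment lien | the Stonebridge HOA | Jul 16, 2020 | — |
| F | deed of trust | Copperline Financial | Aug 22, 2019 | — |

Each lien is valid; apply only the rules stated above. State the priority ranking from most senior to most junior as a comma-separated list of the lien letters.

Effective dates after the stated exceptions: A relates back to Nov 29, 2020 (work commenced); C is treated as recorded Aug 25, 2018, the work-commencement date.
E is an owners-association assessment lien, so it outranks all other liens regardless of date.
Among the remaining liens, by effective date: C (Aug 25, 2018), F (Aug 22, 2019), B (Nov 4, 2019), A (Nov 29, 2020), D (Jan 9, 2021).
Since A is not senior to B, the subordination leaves the order unchanged.

E, C, F, B, A, D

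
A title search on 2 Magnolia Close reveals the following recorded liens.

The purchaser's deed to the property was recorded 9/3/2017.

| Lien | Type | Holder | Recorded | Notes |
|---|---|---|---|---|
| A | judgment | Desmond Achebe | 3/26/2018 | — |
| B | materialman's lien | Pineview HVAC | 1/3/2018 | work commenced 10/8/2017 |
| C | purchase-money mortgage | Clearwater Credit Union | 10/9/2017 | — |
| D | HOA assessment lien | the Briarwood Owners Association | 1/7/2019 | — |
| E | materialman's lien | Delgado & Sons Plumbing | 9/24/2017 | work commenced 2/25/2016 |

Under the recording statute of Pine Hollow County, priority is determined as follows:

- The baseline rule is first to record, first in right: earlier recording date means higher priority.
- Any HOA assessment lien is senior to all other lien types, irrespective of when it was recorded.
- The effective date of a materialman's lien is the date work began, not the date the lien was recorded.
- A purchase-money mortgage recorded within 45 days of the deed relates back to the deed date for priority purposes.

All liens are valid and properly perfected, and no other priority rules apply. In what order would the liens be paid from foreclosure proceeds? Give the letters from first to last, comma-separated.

Effective dates: B's effective date is 10/8/2017, when work began; C's effective date is the deed date, 9/3/2017; E's effective date is 2/25/2016, when work began.
As an HOA assessment lien, D is senior to every other lien.
Remaining liens by effective date: E (2/25/2016), C (9/3/2017), B (10/8/2017), A (3/26/2018).

D, E, C, B, A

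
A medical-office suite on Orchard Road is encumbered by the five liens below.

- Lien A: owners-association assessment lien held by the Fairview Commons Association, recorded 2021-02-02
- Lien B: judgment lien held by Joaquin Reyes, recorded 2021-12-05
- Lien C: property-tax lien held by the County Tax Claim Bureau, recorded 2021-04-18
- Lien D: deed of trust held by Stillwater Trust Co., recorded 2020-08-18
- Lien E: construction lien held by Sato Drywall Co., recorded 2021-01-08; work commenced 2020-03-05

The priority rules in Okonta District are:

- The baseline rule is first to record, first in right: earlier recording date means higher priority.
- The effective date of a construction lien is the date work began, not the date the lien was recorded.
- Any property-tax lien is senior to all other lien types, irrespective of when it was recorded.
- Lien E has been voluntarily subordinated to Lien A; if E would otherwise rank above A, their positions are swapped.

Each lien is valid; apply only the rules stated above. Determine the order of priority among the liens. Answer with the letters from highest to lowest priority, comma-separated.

C, A, D, E, B

Adjusting effective dates: E relates back to 2020-03-05 (work commenced).
C is a property-tax lien, so it outranks all other liens regardless of date.
Among the remaining liens, by effective date: E (2020-03-05), D (2020-08-18), A (2021-02-02), B (2021-12-05).
E would otherwise be senior to A, so under the subordination agreement E and A exchange positions.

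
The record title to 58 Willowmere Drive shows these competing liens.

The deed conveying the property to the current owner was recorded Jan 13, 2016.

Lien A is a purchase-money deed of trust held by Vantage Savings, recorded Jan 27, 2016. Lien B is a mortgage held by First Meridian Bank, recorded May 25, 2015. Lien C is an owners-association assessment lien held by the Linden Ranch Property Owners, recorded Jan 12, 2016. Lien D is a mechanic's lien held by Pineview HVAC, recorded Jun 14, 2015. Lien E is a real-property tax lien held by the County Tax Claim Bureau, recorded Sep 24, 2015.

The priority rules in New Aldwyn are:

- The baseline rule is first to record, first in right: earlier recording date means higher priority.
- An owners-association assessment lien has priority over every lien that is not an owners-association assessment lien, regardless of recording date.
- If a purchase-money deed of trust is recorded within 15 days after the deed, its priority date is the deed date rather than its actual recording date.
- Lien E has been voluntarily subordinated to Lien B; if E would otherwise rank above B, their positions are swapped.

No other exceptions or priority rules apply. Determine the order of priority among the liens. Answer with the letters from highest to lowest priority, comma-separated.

C, B, D, E, A

First, effective dates: A's effective date is the deed date, Jan 13, 2016.
C, as an owners-association assessment lien, has superpriority and ranks first.
Ordering the rest by effective date: B (May 25, 2015), D (Jun 14, 2015), E (Sep 24, 2015), A (Jan 13, 2016).
Since E is not senior to B, the subordination leaves the order unchanged.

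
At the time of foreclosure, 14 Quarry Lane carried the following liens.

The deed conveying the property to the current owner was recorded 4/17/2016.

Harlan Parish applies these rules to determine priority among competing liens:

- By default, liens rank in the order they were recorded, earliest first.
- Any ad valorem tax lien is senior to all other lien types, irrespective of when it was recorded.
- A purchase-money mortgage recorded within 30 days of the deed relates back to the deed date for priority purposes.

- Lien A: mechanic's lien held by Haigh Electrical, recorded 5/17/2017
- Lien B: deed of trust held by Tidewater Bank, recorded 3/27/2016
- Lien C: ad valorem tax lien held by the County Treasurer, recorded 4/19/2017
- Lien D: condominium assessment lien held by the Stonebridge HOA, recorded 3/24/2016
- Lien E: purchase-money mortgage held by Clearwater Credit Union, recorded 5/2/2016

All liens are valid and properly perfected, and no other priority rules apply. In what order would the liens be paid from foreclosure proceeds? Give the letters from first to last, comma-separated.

C, D, B, E, A

Effective dates: E relates back to the deed date 4/17/2016.
As an ad valorem tax lien, C is senior to every other lien.
Remaining liens by effective date: D (3/24/2016), B (3/27/2016), E (4/17/2016), A (5/17/2017).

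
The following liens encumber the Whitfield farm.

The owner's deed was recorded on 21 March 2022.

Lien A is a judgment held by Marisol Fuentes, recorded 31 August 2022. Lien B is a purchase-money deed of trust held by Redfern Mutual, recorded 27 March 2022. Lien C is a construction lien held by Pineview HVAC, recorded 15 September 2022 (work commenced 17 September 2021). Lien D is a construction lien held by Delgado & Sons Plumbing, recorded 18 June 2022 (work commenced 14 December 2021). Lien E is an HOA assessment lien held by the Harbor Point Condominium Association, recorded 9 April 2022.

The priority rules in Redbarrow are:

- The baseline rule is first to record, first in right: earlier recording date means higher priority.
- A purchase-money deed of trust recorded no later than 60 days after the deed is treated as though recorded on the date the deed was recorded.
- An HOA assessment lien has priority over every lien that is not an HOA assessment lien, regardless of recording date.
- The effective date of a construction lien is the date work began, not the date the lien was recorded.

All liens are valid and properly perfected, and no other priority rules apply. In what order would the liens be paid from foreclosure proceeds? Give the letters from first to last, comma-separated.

E, C, D, B, A

First, effective dates: B relates back to the deed date 21 March 2022; C's effective date is 17 September 2021, when work began; D is treated as recorded 14 December 2021, the work-commencement date.
As an HOA assessment lien, E is senior to every other lien.
Ordering the rest by effective date: C (17 September 2021), D (14 December 2021), B (21 March 2022), A (31 August 2022).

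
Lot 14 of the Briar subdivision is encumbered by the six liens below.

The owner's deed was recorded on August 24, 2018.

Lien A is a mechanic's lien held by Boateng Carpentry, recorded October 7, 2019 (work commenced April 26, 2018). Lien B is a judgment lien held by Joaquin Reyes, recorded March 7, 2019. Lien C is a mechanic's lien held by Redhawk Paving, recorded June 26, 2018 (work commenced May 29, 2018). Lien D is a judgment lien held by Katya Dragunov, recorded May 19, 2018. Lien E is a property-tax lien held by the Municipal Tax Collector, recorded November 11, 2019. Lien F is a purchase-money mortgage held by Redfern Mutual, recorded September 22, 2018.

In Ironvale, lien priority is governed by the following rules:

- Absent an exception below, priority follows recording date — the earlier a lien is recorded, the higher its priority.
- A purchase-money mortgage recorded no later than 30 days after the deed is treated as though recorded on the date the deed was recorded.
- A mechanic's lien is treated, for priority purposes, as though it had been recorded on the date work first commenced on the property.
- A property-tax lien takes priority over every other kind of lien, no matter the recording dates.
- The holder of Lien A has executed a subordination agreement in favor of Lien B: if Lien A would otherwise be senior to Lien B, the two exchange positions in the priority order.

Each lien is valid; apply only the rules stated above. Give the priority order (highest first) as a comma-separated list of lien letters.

E, B, D, C, F, A

Effective dates after the stated exceptions: A relates back to April 26, 2018 (work commenced); C is treated as recorded May 29, 2018, the work-commencement date; F was recorded within the 30-day window, so its effective date is the deed date August 24, 2018.
E is a property-tax lien and takes priority over every other lien.
Remaining liens by effective date: A (April 26, 2018), D (May 19, 2018), C (May 29, 2018), F (August 24, 2018), B (March 7, 2019).
The subordination applies — A was senior to B — so A and B swap.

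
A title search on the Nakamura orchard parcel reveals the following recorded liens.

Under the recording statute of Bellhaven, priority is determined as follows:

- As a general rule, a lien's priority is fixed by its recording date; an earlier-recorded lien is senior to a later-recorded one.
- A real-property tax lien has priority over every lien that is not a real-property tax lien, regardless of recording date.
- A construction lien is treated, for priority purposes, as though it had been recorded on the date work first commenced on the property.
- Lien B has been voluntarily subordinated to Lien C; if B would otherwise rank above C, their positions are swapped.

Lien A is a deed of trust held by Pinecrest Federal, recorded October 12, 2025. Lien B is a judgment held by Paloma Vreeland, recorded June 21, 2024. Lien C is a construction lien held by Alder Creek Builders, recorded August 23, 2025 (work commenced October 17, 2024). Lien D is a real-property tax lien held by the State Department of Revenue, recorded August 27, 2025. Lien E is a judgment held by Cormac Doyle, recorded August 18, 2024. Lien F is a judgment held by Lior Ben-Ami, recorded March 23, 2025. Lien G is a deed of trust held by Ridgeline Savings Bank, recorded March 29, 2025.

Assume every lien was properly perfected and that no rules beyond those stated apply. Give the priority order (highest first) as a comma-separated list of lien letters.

First, effective dates: C is treated as recorded October 17, 2024, the work-commencement date.
As a real-property tax lien, D is senior to every other lien.
The other liens, earliest effective date first: B (June 21, 2024), E (August 18, 2024), C (October 17, 2024), F (March 23, 2025), G (March 29, 2025), A (October 12, 2025).
Because B would otherwise rank above C, the subordination swaps them.

D, C, E, B, F, G, A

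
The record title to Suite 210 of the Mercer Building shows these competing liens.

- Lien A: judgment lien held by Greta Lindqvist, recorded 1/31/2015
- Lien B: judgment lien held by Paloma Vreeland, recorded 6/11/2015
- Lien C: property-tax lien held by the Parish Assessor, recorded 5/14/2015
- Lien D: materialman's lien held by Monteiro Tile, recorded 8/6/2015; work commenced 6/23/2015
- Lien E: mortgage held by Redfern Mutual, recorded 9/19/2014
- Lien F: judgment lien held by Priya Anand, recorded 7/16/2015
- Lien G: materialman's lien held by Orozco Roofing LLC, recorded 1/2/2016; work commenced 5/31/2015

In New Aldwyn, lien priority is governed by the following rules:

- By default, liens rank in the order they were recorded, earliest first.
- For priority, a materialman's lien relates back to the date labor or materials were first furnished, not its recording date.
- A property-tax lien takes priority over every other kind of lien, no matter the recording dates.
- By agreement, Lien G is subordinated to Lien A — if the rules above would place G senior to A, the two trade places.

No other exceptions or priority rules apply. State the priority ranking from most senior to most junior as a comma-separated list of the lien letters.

C, E, A, G, B, D, F

Effective dates after the stated exceptions: D is treated as recorded 6/23/2015, the work-commencement date; G is treated as recorded 5/31/2015, the work-commencement date.
C, as a property-tax lien, has superpriority and ranks first.
Remaining liens by effective date: E (9/19/2014), A (1/31/2015), G (5/31/2015), B (6/11/2015), D (6/23/2015), F (7/16/2015).
G is already junior to A, so the subordination agreement changes nothing.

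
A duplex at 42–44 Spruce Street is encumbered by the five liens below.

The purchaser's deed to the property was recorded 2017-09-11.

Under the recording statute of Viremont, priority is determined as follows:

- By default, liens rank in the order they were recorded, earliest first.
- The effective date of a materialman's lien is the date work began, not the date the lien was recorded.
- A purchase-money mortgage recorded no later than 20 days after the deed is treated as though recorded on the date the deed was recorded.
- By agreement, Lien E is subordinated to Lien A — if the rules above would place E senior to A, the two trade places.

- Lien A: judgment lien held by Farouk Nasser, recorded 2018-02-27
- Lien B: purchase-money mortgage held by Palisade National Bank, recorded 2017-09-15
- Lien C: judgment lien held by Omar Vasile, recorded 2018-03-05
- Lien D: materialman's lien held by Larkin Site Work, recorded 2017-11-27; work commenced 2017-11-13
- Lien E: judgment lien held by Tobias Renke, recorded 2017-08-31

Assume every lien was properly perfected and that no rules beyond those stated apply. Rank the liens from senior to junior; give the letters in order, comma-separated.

A, B, D, E, C

First, effective dates: B was recorded within the 20-day window, so its effective date is the deed date 2017-09-11; D relates back to 2017-11-13 (work commenced).
Sorted by effective date: E (2017-08-31), B (2017-09-11), D (2017-11-13), A (2018-02-27), C (2018-03-05).
Because E would otherwise rank above A, the subordination swaps them.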